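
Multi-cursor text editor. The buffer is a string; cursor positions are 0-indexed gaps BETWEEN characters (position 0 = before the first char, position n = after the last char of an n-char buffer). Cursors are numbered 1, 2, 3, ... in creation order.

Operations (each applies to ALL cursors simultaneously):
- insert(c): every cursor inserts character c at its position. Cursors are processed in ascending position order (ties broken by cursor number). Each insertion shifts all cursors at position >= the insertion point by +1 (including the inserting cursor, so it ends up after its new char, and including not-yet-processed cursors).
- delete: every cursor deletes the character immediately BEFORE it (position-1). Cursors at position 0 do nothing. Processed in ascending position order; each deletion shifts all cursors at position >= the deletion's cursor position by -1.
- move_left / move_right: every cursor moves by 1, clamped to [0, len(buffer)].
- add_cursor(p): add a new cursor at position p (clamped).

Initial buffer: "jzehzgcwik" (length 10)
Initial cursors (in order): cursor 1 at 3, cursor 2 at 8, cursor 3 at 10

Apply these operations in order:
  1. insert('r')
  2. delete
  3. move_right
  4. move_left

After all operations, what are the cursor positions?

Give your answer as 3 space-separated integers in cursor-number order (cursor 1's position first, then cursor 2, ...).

After op 1 (insert('r')): buffer="jzerhzgcwrikr" (len 13), cursors c1@4 c2@10 c3@13, authorship ...1.....2..3
After op 2 (delete): buffer="jzehzgcwik" (len 10), cursors c1@3 c2@8 c3@10, authorship ..........
After op 3 (move_right): buffer="jzehzgcwik" (len 10), cursors c1@4 c2@9 c3@10, authorship ..........
After op 4 (move_left): buffer="jzehzgcwik" (len 10), cursors c1@3 c2@8 c3@9, authorship ..........

Answer: 3 8 9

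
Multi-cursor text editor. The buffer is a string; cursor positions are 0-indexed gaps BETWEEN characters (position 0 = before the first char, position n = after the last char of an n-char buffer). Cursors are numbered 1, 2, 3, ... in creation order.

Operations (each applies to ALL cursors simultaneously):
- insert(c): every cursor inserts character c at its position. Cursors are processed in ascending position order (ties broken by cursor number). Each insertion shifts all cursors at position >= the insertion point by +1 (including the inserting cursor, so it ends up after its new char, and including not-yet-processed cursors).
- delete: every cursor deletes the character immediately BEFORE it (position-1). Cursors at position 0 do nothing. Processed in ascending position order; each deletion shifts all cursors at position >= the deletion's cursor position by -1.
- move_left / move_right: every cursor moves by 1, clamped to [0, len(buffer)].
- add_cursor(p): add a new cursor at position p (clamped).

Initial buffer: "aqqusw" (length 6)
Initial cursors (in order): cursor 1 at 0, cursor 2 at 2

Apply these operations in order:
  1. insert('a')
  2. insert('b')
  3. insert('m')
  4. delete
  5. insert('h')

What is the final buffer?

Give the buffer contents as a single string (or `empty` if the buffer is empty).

After op 1 (insert('a')): buffer="aaqaqusw" (len 8), cursors c1@1 c2@4, authorship 1..2....
After op 2 (insert('b')): buffer="abaqabqusw" (len 10), cursors c1@2 c2@6, authorship 11..22....
After op 3 (insert('m')): buffer="abmaqabmqusw" (len 12), cursors c1@3 c2@8, authorship 111..222....
After op 4 (delete): buffer="abaqabqusw" (len 10), cursors c1@2 c2@6, authorship 11..22....
After op 5 (insert('h')): buffer="abhaqabhqusw" (len 12), cursors c1@3 c2@8, authorship 111..222....

Answer: abhaqabhqusw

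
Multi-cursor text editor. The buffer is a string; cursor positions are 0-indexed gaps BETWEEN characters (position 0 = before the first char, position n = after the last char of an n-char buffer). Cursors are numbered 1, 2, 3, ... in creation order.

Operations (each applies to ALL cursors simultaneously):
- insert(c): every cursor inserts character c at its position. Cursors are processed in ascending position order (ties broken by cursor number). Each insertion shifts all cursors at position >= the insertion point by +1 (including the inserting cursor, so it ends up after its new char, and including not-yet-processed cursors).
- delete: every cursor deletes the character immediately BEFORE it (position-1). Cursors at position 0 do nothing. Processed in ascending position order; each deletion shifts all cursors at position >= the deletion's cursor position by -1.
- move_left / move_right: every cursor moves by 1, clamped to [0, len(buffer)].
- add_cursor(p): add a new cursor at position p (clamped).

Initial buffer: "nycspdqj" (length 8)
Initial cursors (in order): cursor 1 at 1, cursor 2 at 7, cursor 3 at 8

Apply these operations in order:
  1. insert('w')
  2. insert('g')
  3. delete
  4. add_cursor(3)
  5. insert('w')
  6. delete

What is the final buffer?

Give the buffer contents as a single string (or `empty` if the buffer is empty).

After op 1 (insert('w')): buffer="nwycspdqwjw" (len 11), cursors c1@2 c2@9 c3@11, authorship .1......2.3
After op 2 (insert('g')): buffer="nwgycspdqwgjwg" (len 14), cursors c1@3 c2@11 c3@14, authorship .11......22.33
After op 3 (delete): buffer="nwycspdqwjw" (len 11), cursors c1@2 c2@9 c3@11, authorship .1......2.3
After op 4 (add_cursor(3)): buffer="nwycspdqwjw" (len 11), cursors c1@2 c4@3 c2@9 c3@11, authorship .1......2.3
After op 5 (insert('w')): buffer="nwwywcspdqwwjww" (len 15), cursors c1@3 c4@5 c2@12 c3@15, authorship .11.4.....22.33
After op 6 (delete): buffer="nwycspdqwjw" (len 11), cursors c1@2 c4@3 c2@9 c3@11, authorship .1......2.3

Answer: nwycspdqwjw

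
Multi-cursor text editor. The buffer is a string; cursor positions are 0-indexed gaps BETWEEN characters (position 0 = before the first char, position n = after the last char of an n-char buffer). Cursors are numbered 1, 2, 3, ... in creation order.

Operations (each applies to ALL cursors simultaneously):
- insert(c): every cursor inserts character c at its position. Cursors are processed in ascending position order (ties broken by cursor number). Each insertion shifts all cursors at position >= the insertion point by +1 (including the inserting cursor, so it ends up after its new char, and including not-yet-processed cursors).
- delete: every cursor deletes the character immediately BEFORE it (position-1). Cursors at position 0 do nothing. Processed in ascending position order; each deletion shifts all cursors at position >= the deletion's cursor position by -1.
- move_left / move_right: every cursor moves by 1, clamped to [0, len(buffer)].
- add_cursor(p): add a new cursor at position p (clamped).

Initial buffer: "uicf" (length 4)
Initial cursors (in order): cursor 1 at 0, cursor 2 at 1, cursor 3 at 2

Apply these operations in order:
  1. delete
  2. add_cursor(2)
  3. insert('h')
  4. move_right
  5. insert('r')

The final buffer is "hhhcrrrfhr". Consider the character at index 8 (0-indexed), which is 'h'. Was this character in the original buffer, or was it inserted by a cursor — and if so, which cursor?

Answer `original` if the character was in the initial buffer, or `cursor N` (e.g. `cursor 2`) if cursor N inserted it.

Answer: cursor 4

Derivation:
After op 1 (delete): buffer="cf" (len 2), cursors c1@0 c2@0 c3@0, authorship ..
After op 2 (add_cursor(2)): buffer="cf" (len 2), cursors c1@0 c2@0 c3@0 c4@2, authorship ..
After op 3 (insert('h')): buffer="hhhcfh" (len 6), cursors c1@3 c2@3 c3@3 c4@6, authorship 123..4
After op 4 (move_right): buffer="hhhcfh" (len 6), cursors c1@4 c2@4 c3@4 c4@6, authorship 123..4
After op 5 (insert('r')): buffer="hhhcrrrfhr" (len 10), cursors c1@7 c2@7 c3@7 c4@10, authorship 123.123.44
Authorship (.=original, N=cursor N): 1 2 3 . 1 2 3 . 4 4
Index 8: author = 4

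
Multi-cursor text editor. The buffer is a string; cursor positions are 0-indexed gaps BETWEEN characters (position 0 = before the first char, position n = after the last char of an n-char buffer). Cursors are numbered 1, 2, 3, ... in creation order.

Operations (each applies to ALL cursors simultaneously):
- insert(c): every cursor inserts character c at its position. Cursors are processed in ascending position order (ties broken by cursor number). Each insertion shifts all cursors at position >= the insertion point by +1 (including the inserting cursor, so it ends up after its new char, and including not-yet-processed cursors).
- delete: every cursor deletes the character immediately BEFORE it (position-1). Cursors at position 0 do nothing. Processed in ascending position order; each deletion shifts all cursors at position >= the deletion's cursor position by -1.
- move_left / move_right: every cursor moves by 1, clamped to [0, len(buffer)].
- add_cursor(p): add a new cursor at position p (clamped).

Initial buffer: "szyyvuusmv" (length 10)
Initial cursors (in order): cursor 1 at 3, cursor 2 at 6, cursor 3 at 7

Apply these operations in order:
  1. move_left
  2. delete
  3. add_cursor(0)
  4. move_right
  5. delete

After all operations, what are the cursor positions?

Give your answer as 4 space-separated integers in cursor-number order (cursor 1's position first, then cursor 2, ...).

After op 1 (move_left): buffer="szyyvuusmv" (len 10), cursors c1@2 c2@5 c3@6, authorship ..........
After op 2 (delete): buffer="syyusmv" (len 7), cursors c1@1 c2@3 c3@3, authorship .......
After op 3 (add_cursor(0)): buffer="syyusmv" (len 7), cursors c4@0 c1@1 c2@3 c3@3, authorship .......
After op 4 (move_right): buffer="syyusmv" (len 7), cursors c4@1 c1@2 c2@4 c3@4, authorship .......
After op 5 (delete): buffer="smv" (len 3), cursors c1@0 c2@0 c3@0 c4@0, authorship ...

Answer: 0 0 0 0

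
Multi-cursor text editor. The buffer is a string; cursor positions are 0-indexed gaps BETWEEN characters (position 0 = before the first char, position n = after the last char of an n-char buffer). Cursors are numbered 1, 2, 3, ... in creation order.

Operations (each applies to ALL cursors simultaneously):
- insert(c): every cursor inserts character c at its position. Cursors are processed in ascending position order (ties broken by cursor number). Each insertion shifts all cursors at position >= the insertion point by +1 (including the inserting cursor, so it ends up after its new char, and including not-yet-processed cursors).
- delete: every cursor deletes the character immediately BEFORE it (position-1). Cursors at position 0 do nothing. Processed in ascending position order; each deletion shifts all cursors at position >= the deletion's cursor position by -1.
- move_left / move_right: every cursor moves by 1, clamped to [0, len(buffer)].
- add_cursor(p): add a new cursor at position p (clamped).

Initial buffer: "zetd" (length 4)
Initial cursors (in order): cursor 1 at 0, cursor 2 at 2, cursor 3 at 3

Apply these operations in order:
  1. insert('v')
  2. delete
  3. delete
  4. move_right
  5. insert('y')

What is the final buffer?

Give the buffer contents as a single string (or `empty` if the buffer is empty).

After op 1 (insert('v')): buffer="vzevtvd" (len 7), cursors c1@1 c2@4 c3@6, authorship 1..2.3.
After op 2 (delete): buffer="zetd" (len 4), cursors c1@0 c2@2 c3@3, authorship ....
After op 3 (delete): buffer="zd" (len 2), cursors c1@0 c2@1 c3@1, authorship ..
After op 4 (move_right): buffer="zd" (len 2), cursors c1@1 c2@2 c3@2, authorship ..
After op 5 (insert('y')): buffer="zydyy" (len 5), cursors c1@2 c2@5 c3@5, authorship .1.23

Answer: zydyy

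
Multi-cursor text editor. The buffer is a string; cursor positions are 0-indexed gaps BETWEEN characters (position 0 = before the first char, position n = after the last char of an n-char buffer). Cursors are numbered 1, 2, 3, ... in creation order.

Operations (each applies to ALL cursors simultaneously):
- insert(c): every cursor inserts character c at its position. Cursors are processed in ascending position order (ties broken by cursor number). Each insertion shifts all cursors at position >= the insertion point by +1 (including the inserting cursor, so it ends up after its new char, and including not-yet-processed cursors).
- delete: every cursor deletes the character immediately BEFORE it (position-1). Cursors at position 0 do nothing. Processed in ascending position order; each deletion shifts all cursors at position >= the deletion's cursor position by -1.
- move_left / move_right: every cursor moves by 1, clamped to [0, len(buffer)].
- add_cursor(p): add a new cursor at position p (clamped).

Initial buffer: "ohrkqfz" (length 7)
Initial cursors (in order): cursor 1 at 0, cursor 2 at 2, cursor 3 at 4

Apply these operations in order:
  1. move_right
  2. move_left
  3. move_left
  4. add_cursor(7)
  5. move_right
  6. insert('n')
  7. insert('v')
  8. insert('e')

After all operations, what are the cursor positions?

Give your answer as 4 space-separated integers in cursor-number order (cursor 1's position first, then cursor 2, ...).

Answer: 4 8 13 19

Derivation:
After op 1 (move_right): buffer="ohrkqfz" (len 7), cursors c1@1 c2@3 c3@5, authorship .......
After op 2 (move_left): buffer="ohrkqfz" (len 7), cursors c1@0 c2@2 c3@4, authorship .......
After op 3 (move_left): buffer="ohrkqfz" (len 7), cursors c1@0 c2@1 c3@3, authorship .......
After op 4 (add_cursor(7)): buffer="ohrkqfz" (len 7), cursors c1@0 c2@1 c3@3 c4@7, authorship .......
After op 5 (move_right): buffer="ohrkqfz" (len 7), cursors c1@1 c2@2 c3@4 c4@7, authorship .......
After op 6 (insert('n')): buffer="onhnrknqfzn" (len 11), cursors c1@2 c2@4 c3@7 c4@11, authorship .1.2..3...4
After op 7 (insert('v')): buffer="onvhnvrknvqfznv" (len 15), cursors c1@3 c2@6 c3@10 c4@15, authorship .11.22..33...44
After op 8 (insert('e')): buffer="onvehnverknveqfznve" (len 19), cursors c1@4 c2@8 c3@13 c4@19, authorship .111.222..333...444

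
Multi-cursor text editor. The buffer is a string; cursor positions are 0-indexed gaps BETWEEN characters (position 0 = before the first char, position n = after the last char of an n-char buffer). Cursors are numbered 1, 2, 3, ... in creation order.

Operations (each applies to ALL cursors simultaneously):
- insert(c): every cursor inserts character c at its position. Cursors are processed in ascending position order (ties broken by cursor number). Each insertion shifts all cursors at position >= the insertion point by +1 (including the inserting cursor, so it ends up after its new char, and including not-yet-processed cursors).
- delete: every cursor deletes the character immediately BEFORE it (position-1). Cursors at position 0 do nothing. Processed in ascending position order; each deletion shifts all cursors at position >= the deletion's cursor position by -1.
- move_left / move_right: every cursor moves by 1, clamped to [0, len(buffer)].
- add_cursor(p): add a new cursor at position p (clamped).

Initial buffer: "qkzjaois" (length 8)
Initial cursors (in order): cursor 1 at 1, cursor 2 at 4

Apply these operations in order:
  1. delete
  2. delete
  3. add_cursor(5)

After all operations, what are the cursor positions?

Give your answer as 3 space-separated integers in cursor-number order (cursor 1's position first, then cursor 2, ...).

Answer: 0 1 5

Derivation:
After op 1 (delete): buffer="kzaois" (len 6), cursors c1@0 c2@2, authorship ......
After op 2 (delete): buffer="kaois" (len 5), cursors c1@0 c2@1, authorship .....
After op 3 (add_cursor(5)): buffer="kaois" (len 5), cursors c1@0 c2@1 c3@5, authorship .....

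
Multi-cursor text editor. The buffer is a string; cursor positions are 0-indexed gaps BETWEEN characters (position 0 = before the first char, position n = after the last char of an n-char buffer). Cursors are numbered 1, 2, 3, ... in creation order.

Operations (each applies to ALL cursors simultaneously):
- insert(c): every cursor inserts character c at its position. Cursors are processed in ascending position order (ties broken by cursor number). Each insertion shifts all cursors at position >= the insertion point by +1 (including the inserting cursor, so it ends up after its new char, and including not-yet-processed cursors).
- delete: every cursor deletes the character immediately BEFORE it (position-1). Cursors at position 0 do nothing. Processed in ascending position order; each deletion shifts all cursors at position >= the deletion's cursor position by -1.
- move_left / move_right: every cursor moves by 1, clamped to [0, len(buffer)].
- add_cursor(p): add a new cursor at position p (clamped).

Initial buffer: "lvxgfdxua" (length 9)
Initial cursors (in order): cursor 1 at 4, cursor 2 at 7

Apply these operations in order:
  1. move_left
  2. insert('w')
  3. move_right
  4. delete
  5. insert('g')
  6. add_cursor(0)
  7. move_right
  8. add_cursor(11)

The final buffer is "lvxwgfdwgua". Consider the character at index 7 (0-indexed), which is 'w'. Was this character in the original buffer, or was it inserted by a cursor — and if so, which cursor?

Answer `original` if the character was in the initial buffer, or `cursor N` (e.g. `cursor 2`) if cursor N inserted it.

Answer: cursor 2

Derivation:
After op 1 (move_left): buffer="lvxgfdxua" (len 9), cursors c1@3 c2@6, authorship .........
After op 2 (insert('w')): buffer="lvxwgfdwxua" (len 11), cursors c1@4 c2@8, authorship ...1...2...
After op 3 (move_right): buffer="lvxwgfdwxua" (len 11), cursors c1@5 c2@9, authorship ...1...2...
After op 4 (delete): buffer="lvxwfdwua" (len 9), cursors c1@4 c2@7, authorship ...1..2..
After op 5 (insert('g')): buffer="lvxwgfdwgua" (len 11), cursors c1@5 c2@9, authorship ...11..22..
After op 6 (add_cursor(0)): buffer="lvxwgfdwgua" (len 11), cursors c3@0 c1@5 c2@9, authorship ...11..22..
After op 7 (move_right): buffer="lvxwgfdwgua" (len 11), cursors c3@1 c1@6 c2@10, authorship ...11..22..
After op 8 (add_cursor(11)): buffer="lvxwgfdwgua" (len 11), cursors c3@1 c1@6 c2@10 c4@11, authorship ...11..22..
Authorship (.=original, N=cursor N): . . . 1 1 . . 2 2 . .
Index 7: author = 2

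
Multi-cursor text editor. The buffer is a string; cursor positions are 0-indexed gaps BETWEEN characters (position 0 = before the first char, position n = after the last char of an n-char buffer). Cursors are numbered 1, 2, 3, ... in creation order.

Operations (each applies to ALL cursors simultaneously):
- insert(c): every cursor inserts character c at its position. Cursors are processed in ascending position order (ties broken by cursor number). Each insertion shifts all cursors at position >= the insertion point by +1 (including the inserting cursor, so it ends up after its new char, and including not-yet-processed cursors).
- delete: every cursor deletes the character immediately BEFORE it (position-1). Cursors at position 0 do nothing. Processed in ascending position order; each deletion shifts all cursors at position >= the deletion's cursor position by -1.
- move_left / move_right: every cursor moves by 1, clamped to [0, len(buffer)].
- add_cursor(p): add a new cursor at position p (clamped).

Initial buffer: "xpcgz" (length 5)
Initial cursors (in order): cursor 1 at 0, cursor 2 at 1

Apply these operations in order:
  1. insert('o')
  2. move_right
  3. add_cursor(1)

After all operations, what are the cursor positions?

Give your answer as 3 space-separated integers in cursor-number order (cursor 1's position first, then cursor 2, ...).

After op 1 (insert('o')): buffer="oxopcgz" (len 7), cursors c1@1 c2@3, authorship 1.2....
After op 2 (move_right): buffer="oxopcgz" (len 7), cursors c1@2 c2@4, authorship 1.2....
After op 3 (add_cursor(1)): buffer="oxopcgz" (len 7), cursors c3@1 c1@2 c2@4, authorship 1.2....

Answer: 2 4 1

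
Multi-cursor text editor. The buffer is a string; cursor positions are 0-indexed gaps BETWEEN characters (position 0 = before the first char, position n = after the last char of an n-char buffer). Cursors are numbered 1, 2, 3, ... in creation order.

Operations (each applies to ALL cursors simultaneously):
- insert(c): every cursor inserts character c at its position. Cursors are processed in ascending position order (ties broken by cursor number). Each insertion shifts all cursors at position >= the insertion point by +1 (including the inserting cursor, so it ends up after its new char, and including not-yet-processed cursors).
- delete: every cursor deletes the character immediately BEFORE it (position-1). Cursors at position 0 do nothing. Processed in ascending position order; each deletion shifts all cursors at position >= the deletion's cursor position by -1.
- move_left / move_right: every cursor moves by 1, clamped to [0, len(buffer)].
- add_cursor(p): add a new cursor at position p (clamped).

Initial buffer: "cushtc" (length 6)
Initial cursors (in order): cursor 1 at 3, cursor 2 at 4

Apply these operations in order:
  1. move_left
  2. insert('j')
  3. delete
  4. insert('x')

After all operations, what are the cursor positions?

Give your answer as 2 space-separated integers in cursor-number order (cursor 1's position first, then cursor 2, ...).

After op 1 (move_left): buffer="cushtc" (len 6), cursors c1@2 c2@3, authorship ......
After op 2 (insert('j')): buffer="cujsjhtc" (len 8), cursors c1@3 c2@5, authorship ..1.2...
After op 3 (delete): buffer="cushtc" (len 6), cursors c1@2 c2@3, authorship ......
After op 4 (insert('x')): buffer="cuxsxhtc" (len 8), cursors c1@3 c2@5, authorship ..1.2...

Answer: 3 5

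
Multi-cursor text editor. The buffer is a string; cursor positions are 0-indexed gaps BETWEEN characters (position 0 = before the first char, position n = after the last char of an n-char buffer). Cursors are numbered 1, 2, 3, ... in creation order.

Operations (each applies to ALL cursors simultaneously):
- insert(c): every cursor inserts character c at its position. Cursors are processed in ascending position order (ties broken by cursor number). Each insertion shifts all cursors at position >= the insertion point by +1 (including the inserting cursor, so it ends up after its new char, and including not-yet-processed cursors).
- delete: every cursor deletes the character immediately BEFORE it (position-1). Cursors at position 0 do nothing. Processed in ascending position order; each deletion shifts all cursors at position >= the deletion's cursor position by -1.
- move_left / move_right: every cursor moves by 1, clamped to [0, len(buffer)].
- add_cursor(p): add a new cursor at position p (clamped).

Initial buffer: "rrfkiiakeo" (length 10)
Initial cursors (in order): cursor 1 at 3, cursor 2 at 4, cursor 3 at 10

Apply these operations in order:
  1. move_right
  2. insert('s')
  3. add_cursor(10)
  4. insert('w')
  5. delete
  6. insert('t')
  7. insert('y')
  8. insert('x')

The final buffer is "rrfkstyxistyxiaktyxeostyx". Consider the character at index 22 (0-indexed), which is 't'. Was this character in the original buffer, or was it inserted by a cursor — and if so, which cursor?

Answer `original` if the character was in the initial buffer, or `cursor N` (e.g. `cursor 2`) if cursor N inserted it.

After op 1 (move_right): buffer="rrfkiiakeo" (len 10), cursors c1@4 c2@5 c3@10, authorship ..........
After op 2 (insert('s')): buffer="rrfksisiakeos" (len 13), cursors c1@5 c2@7 c3@13, authorship ....1.2.....3
After op 3 (add_cursor(10)): buffer="rrfksisiakeos" (len 13), cursors c1@5 c2@7 c4@10 c3@13, authorship ....1.2.....3
After op 4 (insert('w')): buffer="rrfkswiswiakweosw" (len 17), cursors c1@6 c2@9 c4@13 c3@17, authorship ....11.22...4..33
After op 5 (delete): buffer="rrfksisiakeos" (len 13), cursors c1@5 c2@7 c4@10 c3@13, authorship ....1.2.....3
After op 6 (insert('t')): buffer="rrfkstistiakteost" (len 17), cursors c1@6 c2@9 c4@13 c3@17, authorship ....11.22...4..33
After op 7 (insert('y')): buffer="rrfkstyistyiaktyeosty" (len 21), cursors c1@7 c2@11 c4@16 c3@21, authorship ....111.222...44..333
After op 8 (insert('x')): buffer="rrfkstyxistyxiaktyxeostyx" (len 25), cursors c1@8 c2@13 c4@19 c3@25, authorship ....1111.2222...444..3333
Authorship (.=original, N=cursor N): . . . . 1 1 1 1 . 2 2 2 2 . . . 4 4 4 . . 3 3 3 3
Index 22: author = 3

Answer: cursor 3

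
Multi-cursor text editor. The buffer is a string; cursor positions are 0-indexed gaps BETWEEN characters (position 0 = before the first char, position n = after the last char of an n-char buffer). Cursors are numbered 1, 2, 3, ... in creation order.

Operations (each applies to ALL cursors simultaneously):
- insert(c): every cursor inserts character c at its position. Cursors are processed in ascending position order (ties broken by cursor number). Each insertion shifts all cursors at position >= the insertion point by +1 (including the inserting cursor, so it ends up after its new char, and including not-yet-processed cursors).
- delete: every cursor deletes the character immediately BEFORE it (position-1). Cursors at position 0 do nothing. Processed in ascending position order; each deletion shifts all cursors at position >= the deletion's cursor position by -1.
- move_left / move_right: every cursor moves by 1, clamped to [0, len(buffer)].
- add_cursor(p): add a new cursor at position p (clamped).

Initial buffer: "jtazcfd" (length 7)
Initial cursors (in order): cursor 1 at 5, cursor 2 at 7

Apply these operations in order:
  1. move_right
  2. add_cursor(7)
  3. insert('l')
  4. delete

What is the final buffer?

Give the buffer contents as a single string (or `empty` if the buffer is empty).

After op 1 (move_right): buffer="jtazcfd" (len 7), cursors c1@6 c2@7, authorship .......
After op 2 (add_cursor(7)): buffer="jtazcfd" (len 7), cursors c1@6 c2@7 c3@7, authorship .......
After op 3 (insert('l')): buffer="jtazcfldll" (len 10), cursors c1@7 c2@10 c3@10, authorship ......1.23
After op 4 (delete): buffer="jtazcfd" (len 7), cursors c1@6 c2@7 c3@7, authorship .......

Answer: jtazcfd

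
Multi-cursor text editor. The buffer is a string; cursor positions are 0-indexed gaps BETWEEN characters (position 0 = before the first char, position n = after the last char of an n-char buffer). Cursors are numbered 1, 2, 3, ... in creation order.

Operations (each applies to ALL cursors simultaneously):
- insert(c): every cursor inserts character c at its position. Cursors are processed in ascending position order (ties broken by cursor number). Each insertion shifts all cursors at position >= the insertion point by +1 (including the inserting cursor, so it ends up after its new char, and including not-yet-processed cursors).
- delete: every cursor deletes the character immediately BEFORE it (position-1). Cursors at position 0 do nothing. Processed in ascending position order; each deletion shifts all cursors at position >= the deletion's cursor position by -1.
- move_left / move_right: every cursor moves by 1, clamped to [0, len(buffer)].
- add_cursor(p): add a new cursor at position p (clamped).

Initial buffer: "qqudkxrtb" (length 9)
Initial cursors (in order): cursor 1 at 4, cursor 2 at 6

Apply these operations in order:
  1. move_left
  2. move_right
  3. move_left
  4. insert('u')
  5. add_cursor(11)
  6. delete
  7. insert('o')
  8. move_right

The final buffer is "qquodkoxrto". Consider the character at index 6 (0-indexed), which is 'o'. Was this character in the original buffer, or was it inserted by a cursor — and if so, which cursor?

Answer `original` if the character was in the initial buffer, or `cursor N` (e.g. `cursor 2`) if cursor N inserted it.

After op 1 (move_left): buffer="qqudkxrtb" (len 9), cursors c1@3 c2@5, authorship .........
After op 2 (move_right): buffer="qqudkxrtb" (len 9), cursors c1@4 c2@6, authorship .........
After op 3 (move_left): buffer="qqudkxrtb" (len 9), cursors c1@3 c2@5, authorship .........
After op 4 (insert('u')): buffer="qquudkuxrtb" (len 11), cursors c1@4 c2@7, authorship ...1..2....
After op 5 (add_cursor(11)): buffer="qquudkuxrtb" (len 11), cursors c1@4 c2@7 c3@11, authorship ...1..2....
After op 6 (delete): buffer="qqudkxrt" (len 8), cursors c1@3 c2@5 c3@8, authorship ........
After op 7 (insert('o')): buffer="qquodkoxrto" (len 11), cursors c1@4 c2@7 c3@11, authorship ...1..2...3
After op 8 (move_right): buffer="qquodkoxrto" (len 11), cursors c1@5 c2@8 c3@11, authorship ...1..2...3
Authorship (.=original, N=cursor N): . . . 1 . . 2 . . . 3
Index 6: author = 2

Answer: cursor 2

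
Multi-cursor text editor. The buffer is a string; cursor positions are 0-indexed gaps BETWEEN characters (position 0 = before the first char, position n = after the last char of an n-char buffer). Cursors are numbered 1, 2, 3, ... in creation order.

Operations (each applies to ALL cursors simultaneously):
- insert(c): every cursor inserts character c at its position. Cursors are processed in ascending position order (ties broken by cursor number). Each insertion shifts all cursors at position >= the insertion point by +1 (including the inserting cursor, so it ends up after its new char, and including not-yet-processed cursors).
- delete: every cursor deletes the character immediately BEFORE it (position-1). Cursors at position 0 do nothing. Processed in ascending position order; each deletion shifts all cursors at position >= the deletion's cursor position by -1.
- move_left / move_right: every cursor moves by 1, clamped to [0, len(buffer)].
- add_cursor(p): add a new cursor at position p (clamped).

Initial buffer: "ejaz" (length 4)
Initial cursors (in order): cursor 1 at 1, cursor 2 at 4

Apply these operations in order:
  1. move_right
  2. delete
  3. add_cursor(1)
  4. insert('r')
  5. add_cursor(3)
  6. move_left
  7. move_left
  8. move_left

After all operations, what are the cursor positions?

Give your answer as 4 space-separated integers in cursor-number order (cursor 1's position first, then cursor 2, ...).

Answer: 0 2 0 0

Derivation:
After op 1 (move_right): buffer="ejaz" (len 4), cursors c1@2 c2@4, authorship ....
After op 2 (delete): buffer="ea" (len 2), cursors c1@1 c2@2, authorship ..
After op 3 (add_cursor(1)): buffer="ea" (len 2), cursors c1@1 c3@1 c2@2, authorship ..
After op 4 (insert('r')): buffer="errar" (len 5), cursors c1@3 c3@3 c2@5, authorship .13.2
After op 5 (add_cursor(3)): buffer="errar" (len 5), cursors c1@3 c3@3 c4@3 c2@5, authorship .13.2
After op 6 (move_left): buffer="errar" (len 5), cursors c1@2 c3@2 c4@2 c2@4, authorship .13.2
After op 7 (move_left): buffer="errar" (len 5), cursors c1@1 c3@1 c4@1 c2@3, authorship .13.2
After op 8 (move_left): buffer="errar" (len 5), cursors c1@0 c3@0 c4@0 c2@2, authorship .13.2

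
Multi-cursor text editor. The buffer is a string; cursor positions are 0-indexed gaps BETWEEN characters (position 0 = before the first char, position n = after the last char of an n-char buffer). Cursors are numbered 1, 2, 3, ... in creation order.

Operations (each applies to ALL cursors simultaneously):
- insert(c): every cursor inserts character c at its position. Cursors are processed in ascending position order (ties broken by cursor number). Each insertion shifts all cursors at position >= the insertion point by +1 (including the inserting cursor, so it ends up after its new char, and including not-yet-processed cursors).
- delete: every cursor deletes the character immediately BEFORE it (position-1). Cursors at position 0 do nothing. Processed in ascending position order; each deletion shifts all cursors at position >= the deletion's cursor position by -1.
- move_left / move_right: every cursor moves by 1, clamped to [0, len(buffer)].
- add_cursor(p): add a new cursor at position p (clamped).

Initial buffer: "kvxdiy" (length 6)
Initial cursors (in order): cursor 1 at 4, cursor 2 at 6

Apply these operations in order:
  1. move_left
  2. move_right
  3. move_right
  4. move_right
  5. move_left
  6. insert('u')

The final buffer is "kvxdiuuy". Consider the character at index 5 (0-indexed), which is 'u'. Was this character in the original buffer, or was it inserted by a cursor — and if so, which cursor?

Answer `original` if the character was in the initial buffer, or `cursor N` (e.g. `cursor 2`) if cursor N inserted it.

After op 1 (move_left): buffer="kvxdiy" (len 6), cursors c1@3 c2@5, authorship ......
After op 2 (move_right): buffer="kvxdiy" (len 6), cursors c1@4 c2@6, authorship ......
After op 3 (move_right): buffer="kvxdiy" (len 6), cursors c1@5 c2@6, authorship ......
After op 4 (move_right): buffer="kvxdiy" (len 6), cursors c1@6 c2@6, authorship ......
After op 5 (move_left): buffer="kvxdiy" (len 6), cursors c1@5 c2@5, authorship ......
After op 6 (insert('u')): buffer="kvxdiuuy" (len 8), cursors c1@7 c2@7, authorship .....12.
Authorship (.=original, N=cursor N): . . . . . 1 2 .
Index 5: author = 1

Answer: cursor 1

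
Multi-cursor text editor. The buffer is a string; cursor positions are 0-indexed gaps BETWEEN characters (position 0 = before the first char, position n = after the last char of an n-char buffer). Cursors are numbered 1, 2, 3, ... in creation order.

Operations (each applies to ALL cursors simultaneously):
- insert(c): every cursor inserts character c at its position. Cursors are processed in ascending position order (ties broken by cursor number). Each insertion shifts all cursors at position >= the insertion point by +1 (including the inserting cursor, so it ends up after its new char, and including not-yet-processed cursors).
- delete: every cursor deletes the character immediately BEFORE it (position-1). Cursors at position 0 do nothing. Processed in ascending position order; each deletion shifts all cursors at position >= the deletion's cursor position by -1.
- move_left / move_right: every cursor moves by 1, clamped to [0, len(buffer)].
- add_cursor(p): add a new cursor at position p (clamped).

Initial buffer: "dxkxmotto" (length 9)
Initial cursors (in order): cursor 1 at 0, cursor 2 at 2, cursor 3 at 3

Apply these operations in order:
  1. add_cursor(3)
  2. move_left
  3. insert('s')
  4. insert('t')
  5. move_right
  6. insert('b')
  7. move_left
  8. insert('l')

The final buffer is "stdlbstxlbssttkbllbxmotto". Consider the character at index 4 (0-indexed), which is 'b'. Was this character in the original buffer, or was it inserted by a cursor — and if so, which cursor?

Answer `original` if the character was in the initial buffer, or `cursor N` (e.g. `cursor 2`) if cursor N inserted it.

After op 1 (add_cursor(3)): buffer="dxkxmotto" (len 9), cursors c1@0 c2@2 c3@3 c4@3, authorship .........
After op 2 (move_left): buffer="dxkxmotto" (len 9), cursors c1@0 c2@1 c3@2 c4@2, authorship .........
After op 3 (insert('s')): buffer="sdsxsskxmotto" (len 13), cursors c1@1 c2@3 c3@6 c4@6, authorship 1.2.34.......
After op 4 (insert('t')): buffer="stdstxssttkxmotto" (len 17), cursors c1@2 c2@5 c3@10 c4@10, authorship 11.22.3434.......
After op 5 (move_right): buffer="stdstxssttkxmotto" (len 17), cursors c1@3 c2@6 c3@11 c4@11, authorship 11.22.3434.......
After op 6 (insert('b')): buffer="stdbstxbssttkbbxmotto" (len 21), cursors c1@4 c2@8 c3@15 c4@15, authorship 11.122.23434.34......
After op 7 (move_left): buffer="stdbstxbssttkbbxmotto" (len 21), cursors c1@3 c2@7 c3@14 c4@14, authorship 11.122.23434.34......
After op 8 (insert('l')): buffer="stdlbstxlbssttkbllbxmotto" (len 25), cursors c1@4 c2@9 c3@18 c4@18, authorship 11.1122.223434.3344......
Authorship (.=original, N=cursor N): 1 1 . 1 1 2 2 . 2 2 3 4 3 4 . 3 3 4 4 . . . . . .
Index 4: author = 1

Answer: cursor 1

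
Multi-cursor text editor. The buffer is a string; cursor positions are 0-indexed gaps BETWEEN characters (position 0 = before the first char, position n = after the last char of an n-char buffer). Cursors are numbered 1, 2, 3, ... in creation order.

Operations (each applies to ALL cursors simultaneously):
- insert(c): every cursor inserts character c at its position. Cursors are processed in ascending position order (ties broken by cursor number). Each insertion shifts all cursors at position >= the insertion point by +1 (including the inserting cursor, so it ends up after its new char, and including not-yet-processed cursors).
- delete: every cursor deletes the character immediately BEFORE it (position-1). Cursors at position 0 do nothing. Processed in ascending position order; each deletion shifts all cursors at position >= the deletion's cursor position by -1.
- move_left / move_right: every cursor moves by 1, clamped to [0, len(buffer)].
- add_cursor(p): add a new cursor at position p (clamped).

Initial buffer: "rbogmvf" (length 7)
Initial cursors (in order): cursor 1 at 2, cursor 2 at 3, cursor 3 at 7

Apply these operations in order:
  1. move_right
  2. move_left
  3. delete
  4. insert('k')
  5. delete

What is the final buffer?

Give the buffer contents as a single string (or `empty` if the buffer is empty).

After op 1 (move_right): buffer="rbogmvf" (len 7), cursors c1@3 c2@4 c3@7, authorship .......
After op 2 (move_left): buffer="rbogmvf" (len 7), cursors c1@2 c2@3 c3@6, authorship .......
After op 3 (delete): buffer="rgmf" (len 4), cursors c1@1 c2@1 c3@3, authorship ....
After op 4 (insert('k')): buffer="rkkgmkf" (len 7), cursors c1@3 c2@3 c3@6, authorship .12..3.
After op 5 (delete): buffer="rgmf" (len 4), cursors c1@1 c2@1 c3@3, authorship ....

Answer: rgmf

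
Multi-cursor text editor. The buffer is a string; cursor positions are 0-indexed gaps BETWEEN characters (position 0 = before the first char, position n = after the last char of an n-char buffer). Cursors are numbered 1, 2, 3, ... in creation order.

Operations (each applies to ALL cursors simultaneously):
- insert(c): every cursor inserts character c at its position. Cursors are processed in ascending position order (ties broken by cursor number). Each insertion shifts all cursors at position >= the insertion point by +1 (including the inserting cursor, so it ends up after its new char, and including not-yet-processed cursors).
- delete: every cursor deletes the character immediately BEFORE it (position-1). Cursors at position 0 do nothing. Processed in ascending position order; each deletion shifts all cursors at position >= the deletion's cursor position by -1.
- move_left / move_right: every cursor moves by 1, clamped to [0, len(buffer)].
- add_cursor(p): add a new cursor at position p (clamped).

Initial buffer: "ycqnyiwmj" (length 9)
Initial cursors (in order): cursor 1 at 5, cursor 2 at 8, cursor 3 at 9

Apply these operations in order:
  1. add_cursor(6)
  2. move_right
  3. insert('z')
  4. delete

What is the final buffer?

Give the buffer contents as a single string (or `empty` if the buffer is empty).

Answer: ycqnyiwmj

Derivation:
After op 1 (add_cursor(6)): buffer="ycqnyiwmj" (len 9), cursors c1@5 c4@6 c2@8 c3@9, authorship .........
After op 2 (move_right): buffer="ycqnyiwmj" (len 9), cursors c1@6 c4@7 c2@9 c3@9, authorship .........
After op 3 (insert('z')): buffer="ycqnyizwzmjzz" (len 13), cursors c1@7 c4@9 c2@13 c3@13, authorship ......1.4..23
After op 4 (delete): buffer="ycqnyiwmj" (len 9), cursors c1@6 c4@7 c2@9 c3@9, authorship .........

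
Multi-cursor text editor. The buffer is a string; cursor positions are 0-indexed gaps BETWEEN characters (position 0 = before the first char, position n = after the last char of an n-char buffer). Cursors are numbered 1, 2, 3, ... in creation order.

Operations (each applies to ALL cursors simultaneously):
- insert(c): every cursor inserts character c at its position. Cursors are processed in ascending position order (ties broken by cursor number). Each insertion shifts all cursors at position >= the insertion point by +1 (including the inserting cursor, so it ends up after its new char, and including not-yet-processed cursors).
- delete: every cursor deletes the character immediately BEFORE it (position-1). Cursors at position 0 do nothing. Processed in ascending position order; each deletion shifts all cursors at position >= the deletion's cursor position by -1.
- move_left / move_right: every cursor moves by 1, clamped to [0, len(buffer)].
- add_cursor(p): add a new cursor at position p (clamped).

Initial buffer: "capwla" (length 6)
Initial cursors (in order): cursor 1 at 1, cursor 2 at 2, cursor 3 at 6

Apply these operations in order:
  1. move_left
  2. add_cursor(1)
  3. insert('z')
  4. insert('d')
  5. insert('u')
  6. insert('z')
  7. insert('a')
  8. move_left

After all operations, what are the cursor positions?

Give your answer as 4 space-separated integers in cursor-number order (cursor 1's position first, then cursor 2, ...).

Answer: 4 15 24 15

Derivation:
After op 1 (move_left): buffer="capwla" (len 6), cursors c1@0 c2@1 c3@5, authorship ......
After op 2 (add_cursor(1)): buffer="capwla" (len 6), cursors c1@0 c2@1 c4@1 c3@5, authorship ......
After op 3 (insert('z')): buffer="zczzapwlza" (len 10), cursors c1@1 c2@4 c4@4 c3@9, authorship 1.24....3.
After op 4 (insert('d')): buffer="zdczzddapwlzda" (len 14), cursors c1@2 c2@7 c4@7 c3@13, authorship 11.2424....33.
After op 5 (insert('u')): buffer="zduczzdduuapwlzdua" (len 18), cursors c1@3 c2@10 c4@10 c3@17, authorship 111.242424....333.
After op 6 (insert('z')): buffer="zduzczzdduuzzapwlzduza" (len 22), cursors c1@4 c2@13 c4@13 c3@21, authorship 1111.24242424....3333.
After op 7 (insert('a')): buffer="zduzaczzdduuzzaaapwlzduzaa" (len 26), cursors c1@5 c2@16 c4@16 c3@25, authorship 11111.2424242424....33333.
After op 8 (move_left): buffer="zduzaczzdduuzzaaapwlzduzaa" (len 26), cursors c1@4 c2@15 c4@15 c3@24, authorship 11111.2424242424....33333.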